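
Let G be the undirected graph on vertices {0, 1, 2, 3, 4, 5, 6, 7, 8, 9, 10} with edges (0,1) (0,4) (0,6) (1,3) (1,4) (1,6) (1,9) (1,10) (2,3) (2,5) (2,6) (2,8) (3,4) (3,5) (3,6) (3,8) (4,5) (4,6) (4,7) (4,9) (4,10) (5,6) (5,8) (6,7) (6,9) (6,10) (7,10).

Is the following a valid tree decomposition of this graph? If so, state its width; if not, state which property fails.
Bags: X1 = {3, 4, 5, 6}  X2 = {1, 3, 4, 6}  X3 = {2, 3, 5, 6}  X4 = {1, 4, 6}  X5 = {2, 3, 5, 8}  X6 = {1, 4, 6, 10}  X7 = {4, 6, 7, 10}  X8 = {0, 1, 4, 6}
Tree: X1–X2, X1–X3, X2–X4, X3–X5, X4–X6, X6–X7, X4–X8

No — vertex 9 appears in no bag.

A tree decomposition must satisfy three properties: every vertex lies in some bag; for every edge, both endpoints lie together in some bag; and for every vertex, the bags containing it form a connected subtree. Here vertex 9 appears in no bag, so the decomposition is invalid.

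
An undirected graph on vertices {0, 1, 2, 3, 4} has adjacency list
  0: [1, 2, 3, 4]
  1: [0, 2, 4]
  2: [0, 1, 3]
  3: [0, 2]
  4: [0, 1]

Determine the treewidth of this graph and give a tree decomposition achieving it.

Every bag has size at most 3, so the width is 3 − 1 = 2 and tw(G) ≤ 2. Conversely, {0, 1, 2} is a clique of size 3, and the vertices of any clique must share a bag in every tree decomposition; so some bag has ≥ 3 vertices and tw(G) ≥ 2. The upper and lower bounds meet at 2, so that is the treewidth.

Treewidth 2.
One optimal decomposition is:
Bags: B1 = {0, 1, 2}  B2 = {0, 2, 3}  B3 = {0, 1, 4}
Tree: B1–B2, B1–B3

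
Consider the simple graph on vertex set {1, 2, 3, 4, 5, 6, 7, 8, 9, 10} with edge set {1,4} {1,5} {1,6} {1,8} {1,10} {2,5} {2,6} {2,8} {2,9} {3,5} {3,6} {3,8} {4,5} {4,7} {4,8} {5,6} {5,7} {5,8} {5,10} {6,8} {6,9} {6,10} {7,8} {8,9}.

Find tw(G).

A width-3 tree decomposition is:
Bags: B1 = {1, 4, 5, 8}  B2 = {1, 5, 6, 8}  B3 = {1, 5, 6, 10}  B4 = {2, 5, 6, 8}  B5 = {4, 5, 7, 8}  B6 = {3, 5, 6, 8}  B7 = {2, 6, 8, 9}
Tree: B1–B2, B2–B3, B2–B4, B1–B5, B4–B6, B4–B7
Every bag has size at most 4, so the width is 4 − 1 = 3 and tw(G) ≤ 3. On the other hand G contains the 4-clique {2, 6, 8, 9}. A clique must lie in a single bag of any decomposition, so no decomposition can have width below 3. Therefore the treewidth is 3.

3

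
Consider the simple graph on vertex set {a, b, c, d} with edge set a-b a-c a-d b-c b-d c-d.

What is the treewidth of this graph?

A width-3 tree decomposition is:
Bags: B1 = {a, b, c, d}
Tree: (single bag)
A single bag containing all 4 vertices is trivially a valid decomposition of width 3. On the other hand G contains the 4-clique {a, b, c, d}. A clique must lie in a single bag of any decomposition, so no decomposition can have width below 3. Therefore the treewidth is 3.

3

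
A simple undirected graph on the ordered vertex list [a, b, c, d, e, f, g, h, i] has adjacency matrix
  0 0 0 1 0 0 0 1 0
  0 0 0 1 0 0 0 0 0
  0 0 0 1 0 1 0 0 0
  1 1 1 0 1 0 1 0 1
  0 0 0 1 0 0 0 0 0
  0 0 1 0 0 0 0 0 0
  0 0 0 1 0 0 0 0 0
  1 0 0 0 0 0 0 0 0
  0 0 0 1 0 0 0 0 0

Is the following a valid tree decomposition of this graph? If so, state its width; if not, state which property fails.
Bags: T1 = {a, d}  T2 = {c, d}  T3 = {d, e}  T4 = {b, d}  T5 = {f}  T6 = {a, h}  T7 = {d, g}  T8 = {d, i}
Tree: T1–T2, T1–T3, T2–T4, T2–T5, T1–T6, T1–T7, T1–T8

A tree decomposition must satisfy three properties: every vertex lies in some bag; for every edge, both endpoints lie together in some bag; and for every vertex, the bags containing it form a connected subtree. Here edge (c,f) lies in no bag, so the decomposition is invalid.

No — edge (c,f) lies in no bag.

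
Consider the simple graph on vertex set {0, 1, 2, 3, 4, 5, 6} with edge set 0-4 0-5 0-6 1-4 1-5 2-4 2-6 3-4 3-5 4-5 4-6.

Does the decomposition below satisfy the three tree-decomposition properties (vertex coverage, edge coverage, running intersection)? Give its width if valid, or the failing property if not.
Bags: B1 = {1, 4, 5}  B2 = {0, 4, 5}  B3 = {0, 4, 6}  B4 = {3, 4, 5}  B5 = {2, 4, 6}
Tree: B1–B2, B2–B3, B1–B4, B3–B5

Vertex coverage: the bags together contain {0, 1, 2, 3, 4, 5, 6}, the full vertex set. Edge coverage: each edge of G has both endpoints in at least one bag. Running intersection: for every vertex, the bags containing it form a connected subtree. All three properties hold, so this is a valid tree decomposition of width max|bag| − 1 = 2, and hence tw(G) ≤ 2.

Yes; width 2.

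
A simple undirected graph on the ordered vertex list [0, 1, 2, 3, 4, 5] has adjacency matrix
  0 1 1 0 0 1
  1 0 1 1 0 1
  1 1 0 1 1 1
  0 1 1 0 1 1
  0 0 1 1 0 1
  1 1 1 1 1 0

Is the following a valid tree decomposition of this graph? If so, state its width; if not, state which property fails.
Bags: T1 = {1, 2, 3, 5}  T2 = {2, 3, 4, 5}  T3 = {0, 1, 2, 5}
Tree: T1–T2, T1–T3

Vertex coverage: the bags together contain {0, 1, 2, 3, 4, 5}, the full vertex set. Edge coverage: each edge of G has both endpoints in at least one bag. Running intersection: for every vertex, the bags containing it form a connected subtree. All three properties hold, so this is a valid tree decomposition of width max|bag| − 1 = 3, and hence tw(G) ≤ 3.

Yes; width 3.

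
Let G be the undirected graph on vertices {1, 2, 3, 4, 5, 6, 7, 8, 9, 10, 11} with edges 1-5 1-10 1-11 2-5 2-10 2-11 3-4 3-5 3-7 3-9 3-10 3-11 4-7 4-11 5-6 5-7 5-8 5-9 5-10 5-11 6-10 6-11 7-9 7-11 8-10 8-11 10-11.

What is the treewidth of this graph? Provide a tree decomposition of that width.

Treewidth 3.
One such decomposition:
Bags: B1 = {3, 5, 10, 11}  B2 = {3, 5, 7, 11}  B3 = {5, 8, 10, 11}  B4 = {3, 4, 7, 11}  B5 = {1, 5, 10, 11}  B6 = {5, 6, 10, 11}  B7 = {3, 5, 7, 9}  B8 = {2, 5, 10, 11}
Tree: B1–B2, B1–B3, B2–B4, B1–B5, B1–B6, B2–B7, B1–B8

Every bag has size at most 4, so the width is 4 − 1 = 3 and tw(G) ≤ 3. For the lower bound, the 4 vertices {3, 4, 7, 11} are pairwise adjacent, and any tree decomposition puts a clique entirely inside one bag — forcing width ≥ 3. Combining the bounds, tw(G) = 3.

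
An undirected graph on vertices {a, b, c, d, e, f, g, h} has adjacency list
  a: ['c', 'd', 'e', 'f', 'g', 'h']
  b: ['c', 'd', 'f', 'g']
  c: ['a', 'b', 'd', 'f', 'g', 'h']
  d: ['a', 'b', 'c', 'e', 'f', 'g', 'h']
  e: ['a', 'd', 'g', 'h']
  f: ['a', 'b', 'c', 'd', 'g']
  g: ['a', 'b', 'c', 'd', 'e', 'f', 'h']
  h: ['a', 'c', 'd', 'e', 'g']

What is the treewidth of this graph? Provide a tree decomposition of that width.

Every bag has size at most 5, so the width is 5 − 1 = 4 and tw(G) ≤ 4. On the other hand G contains the 5-clique {a, d, e, g, h}. A clique must lie in a single bag of any decomposition, so no decomposition can have width below 4. Hence tw(G) = 4 exactly.

Treewidth 4.
One such decomposition:
Bags: B1 = {a, c, d, g, h}  B2 = {a, d, e, g, h}  B3 = {a, c, d, f, g}  B4 = {b, c, d, f, g}
Tree: B1–B2, B1–B3, B3–B4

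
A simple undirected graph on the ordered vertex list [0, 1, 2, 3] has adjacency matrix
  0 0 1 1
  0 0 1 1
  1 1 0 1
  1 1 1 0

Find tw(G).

A width-2 tree decomposition is:
Bags: B1 = {0, 2, 3}  B2 = {1, 2, 3}
Tree: B1–B2
Every bag has size at most 3, so the width is 3 − 1 = 2 and tw(G) ≤ 2. On the other hand G contains the 3-clique {0, 2, 3}. A clique must lie in a single bag of any decomposition, so no decomposition can have width below 2. Combining the bounds, tw(G) = 2.

2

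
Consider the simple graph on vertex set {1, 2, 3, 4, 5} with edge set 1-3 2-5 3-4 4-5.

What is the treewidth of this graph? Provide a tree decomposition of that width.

Each bag holds 2 vertices, so the decomposition has width 1, which upper-bounds the treewidth. Since G has at least one edge (e.g. 1–3), it is not an edgeless graph, so tw(G) ≥ 1. Hence tw(G) = 1 exactly.

Treewidth 1.
One optimal decomposition is:
Bags: B1 = {1, 3}  B2 = {3, 4}  B3 = {4, 5}  B4 = {2, 5}
Tree: B1–B2, B2–B3, B3–B4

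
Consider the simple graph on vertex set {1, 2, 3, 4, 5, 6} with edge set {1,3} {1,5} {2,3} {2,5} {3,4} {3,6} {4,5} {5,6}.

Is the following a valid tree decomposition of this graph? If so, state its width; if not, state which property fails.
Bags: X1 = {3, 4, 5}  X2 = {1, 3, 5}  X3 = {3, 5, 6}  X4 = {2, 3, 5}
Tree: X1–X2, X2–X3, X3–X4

Vertex coverage: the bags together contain {1, 2, 3, 4, 5, 6}, the full vertex set. Edge coverage: each edge of G has both endpoints in at least one bag. Running intersection: for every vertex, the bags containing it form a connected subtree. All three properties hold, so this is a valid tree decomposition of width max|bag| − 1 = 2, and hence tw(G) ≤ 2.

Yes; width 2.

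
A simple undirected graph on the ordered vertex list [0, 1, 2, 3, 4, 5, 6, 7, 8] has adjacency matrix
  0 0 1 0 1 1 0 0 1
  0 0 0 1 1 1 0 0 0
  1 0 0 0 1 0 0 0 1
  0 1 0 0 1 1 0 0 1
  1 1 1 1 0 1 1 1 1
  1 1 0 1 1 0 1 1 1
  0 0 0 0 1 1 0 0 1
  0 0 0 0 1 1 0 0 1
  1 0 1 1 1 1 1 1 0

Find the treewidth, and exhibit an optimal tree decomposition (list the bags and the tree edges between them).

Treewidth 3.
One such decomposition:
Bags: B1 = {0, 2, 4, 8}  B2 = {0, 4, 5, 8}  B3 = {4, 5, 7, 8}  B4 = {3, 4, 5, 8}  B5 = {4, 5, 6, 8}  B6 = {1, 3, 4, 5}
Tree: B1–B2, B2–B3, B3–B4, B4–B5, B4–B6

The largest bag has 4 vertices, giving width 3; this decomposition certifies tw(G) ≤ 3. Conversely, {0, 2, 4, 8} is a clique of size 4, and the vertices of any clique must share a bag in every tree decomposition; so some bag has ≥ 4 vertices and tw(G) ≥ 3. The upper and lower bounds meet at 3, so that is the treewidth.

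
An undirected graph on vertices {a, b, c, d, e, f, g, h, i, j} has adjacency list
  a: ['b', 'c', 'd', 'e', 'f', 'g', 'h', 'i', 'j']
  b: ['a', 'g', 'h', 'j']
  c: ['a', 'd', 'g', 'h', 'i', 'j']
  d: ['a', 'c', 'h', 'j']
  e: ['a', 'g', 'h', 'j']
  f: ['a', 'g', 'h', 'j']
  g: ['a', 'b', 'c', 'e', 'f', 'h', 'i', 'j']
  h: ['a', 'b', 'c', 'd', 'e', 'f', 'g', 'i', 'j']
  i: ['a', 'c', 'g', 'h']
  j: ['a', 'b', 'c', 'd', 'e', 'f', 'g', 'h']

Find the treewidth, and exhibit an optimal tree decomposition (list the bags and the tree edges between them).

Each bag holds 5 vertices, so the decomposition has width 4, which upper-bounds the treewidth. Conversely, {a, c, d, h, j} is a clique of size 5, and the vertices of any clique must share a bag in every tree decomposition; so some bag has ≥ 5 vertices and tw(G) ≥ 4. Hence tw(G) = 4 exactly.

Treewidth 4.
Bags: B1 = {a, f, g, h, j}  B2 = {a, c, g, h, j}  B3 = {a, e, g, h, j}  B4 = {a, c, g, h, i}  B5 = {a, b, g, h, j}  B6 = {a, c, d, h, j}
Tree: B1–B2, B1–B3, B2–B4, B2–B5, B2–B6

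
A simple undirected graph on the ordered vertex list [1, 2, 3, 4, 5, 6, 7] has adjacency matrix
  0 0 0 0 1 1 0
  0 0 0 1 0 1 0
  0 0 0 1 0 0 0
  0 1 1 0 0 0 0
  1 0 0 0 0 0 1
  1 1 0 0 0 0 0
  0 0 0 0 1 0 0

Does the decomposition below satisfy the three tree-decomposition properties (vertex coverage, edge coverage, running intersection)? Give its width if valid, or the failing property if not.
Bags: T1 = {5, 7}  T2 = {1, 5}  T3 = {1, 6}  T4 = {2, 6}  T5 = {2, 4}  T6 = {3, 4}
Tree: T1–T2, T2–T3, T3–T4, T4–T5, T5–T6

Every vertex of G appears in some bag (union = {1, 2, 3, 4, 5, 6, 7}); every edge is covered by a bag; and for each vertex v the set of bags containing v is connected in the bag tree. The decomposition is therefore valid. The largest bag has 2 vertices, so the width is 1.

Yes; width 1.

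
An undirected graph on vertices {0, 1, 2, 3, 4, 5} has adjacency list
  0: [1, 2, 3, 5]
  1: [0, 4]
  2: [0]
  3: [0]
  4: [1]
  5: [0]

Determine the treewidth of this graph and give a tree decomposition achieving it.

Treewidth 1.
Bags: B1 = {0, 2}  B2 = {0, 5}  B3 = {0, 1}  B4 = {0, 3}  B5 = {1, 4}
Tree: B1–B2, B1–B3, B2–B4, B3–B5

Every bag has size at most 2, so the width is 2 − 1 = 1 and tw(G) ≤ 1. G has an edge, so its treewidth is at least 1. Combining the bounds, tw(G) = 1.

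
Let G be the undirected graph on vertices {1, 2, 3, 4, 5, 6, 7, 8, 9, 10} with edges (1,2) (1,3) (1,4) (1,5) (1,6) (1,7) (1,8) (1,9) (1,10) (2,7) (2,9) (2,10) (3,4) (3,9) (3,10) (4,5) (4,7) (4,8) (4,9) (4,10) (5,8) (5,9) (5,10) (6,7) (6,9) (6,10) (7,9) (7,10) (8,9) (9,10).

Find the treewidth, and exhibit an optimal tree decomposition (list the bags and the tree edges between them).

Treewidth 4.
One such decomposition:
Bags: B1 = {1, 4, 5, 9, 10}  B2 = {1, 4, 7, 9, 10}  B3 = {1, 2, 7, 9, 10}  B4 = {1, 6, 7, 9, 10}  B5 = {1, 4, 5, 8, 9}  B6 = {1, 3, 4, 9, 10}
Tree: B1–B2, B2–B3, B3–B4, B1–B5, B2–B6

Every bag has size at most 5, so the width is 5 − 1 = 4 and tw(G) ≤ 4. For the lower bound, the 5 vertices {1, 4, 5, 8, 9} are pairwise adjacent, and any tree decomposition puts a clique entirely inside one bag — forcing width ≥ 4. Hence tw(G) = 4 exactly.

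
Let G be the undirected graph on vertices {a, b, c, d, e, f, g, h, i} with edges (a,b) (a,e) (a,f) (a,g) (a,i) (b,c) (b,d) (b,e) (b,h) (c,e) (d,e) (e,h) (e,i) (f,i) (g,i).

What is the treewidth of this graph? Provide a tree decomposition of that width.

Every bag has size at most 3, so the width is 3 − 1 = 2 and tw(G) ≤ 2. On the other hand G contains the 3-clique {a, g, i}. A clique must lie in a single bag of any decomposition, so no decomposition can have width below 2. Combining the bounds, tw(G) = 2.

Treewidth 2.
Bags: B1 = {a, b, e}  B2 = {b, c, e}  B3 = {b, e, h}  B4 = {a, e, i}  B5 = {a, f, i}  B6 = {a, g, i}  B7 = {b, d, e}
Tree: B1–B2, B2–B3, B1–B4, B4–B5, B4–B6, B3–B7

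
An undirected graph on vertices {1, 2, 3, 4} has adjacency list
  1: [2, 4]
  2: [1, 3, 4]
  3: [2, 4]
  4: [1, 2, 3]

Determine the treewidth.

A width-2 tree decomposition is:
Bags: B1 = {1, 2, 4}  B2 = {2, 3, 4}
Tree: B1–B2
Every bag has size at most 3, so the width is 3 − 1 = 2 and tw(G) ≤ 2. For the lower bound, the 3 vertices {1, 2, 4} are pairwise adjacent, and any tree decomposition puts a clique entirely inside one bag — forcing width ≥ 2. Therefore the treewidth is 2.

2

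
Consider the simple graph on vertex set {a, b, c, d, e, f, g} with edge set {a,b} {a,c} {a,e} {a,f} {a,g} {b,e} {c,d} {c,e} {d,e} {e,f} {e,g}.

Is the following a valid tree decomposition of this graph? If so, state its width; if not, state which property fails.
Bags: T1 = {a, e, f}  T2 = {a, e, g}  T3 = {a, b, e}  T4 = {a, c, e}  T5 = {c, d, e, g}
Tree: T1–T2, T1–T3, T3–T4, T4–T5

No — bags containing vertex g are not connected in the tree.

A tree decomposition must satisfy three properties: every vertex lies in some bag; for every edge, both endpoints lie together in some bag; and for every vertex, the bags containing it form a connected subtree. Here bags containing vertex g are not connected in the tree, so the decomposition is invalid.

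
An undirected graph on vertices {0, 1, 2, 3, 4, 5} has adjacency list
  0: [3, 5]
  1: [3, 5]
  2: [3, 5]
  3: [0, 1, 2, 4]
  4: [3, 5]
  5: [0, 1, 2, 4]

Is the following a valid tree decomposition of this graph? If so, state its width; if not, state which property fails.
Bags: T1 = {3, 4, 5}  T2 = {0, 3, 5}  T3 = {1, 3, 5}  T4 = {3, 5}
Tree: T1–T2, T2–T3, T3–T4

No — vertex 2 appears in no bag.

A tree decomposition must satisfy three properties: every vertex lies in some bag; for every edge, both endpoints lie together in some bag; and for every vertex, the bags containing it form a connected subtree. Here vertex 2 appears in no bag, so the decomposition is invalid.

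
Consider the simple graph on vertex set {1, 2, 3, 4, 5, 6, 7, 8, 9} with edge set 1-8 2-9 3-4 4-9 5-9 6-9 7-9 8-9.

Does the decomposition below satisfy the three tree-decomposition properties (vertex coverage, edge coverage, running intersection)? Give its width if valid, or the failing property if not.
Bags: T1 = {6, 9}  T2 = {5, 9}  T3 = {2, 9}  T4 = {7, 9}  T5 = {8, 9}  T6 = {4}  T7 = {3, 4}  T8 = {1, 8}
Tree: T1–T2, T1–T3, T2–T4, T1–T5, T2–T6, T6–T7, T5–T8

A tree decomposition must satisfy three properties: every vertex lies in some bag; for every edge, both endpoints lie together in some bag; and for every vertex, the bags containing it form a connected subtree. Here edge (9,4) lies in no bag, so the decomposition is invalid.

No — edge (9,4) lies in no bag.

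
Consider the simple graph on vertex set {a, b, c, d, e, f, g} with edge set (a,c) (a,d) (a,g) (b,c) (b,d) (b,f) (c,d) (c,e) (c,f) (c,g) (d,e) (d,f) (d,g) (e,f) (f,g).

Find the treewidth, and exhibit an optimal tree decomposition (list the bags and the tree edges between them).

Treewidth 3.
Bags: B1 = {c, d, e, f}  B2 = {c, d, f, g}  B3 = {b, c, d, f}  B4 = {a, c, d, g}
Tree: B1–B2, B1–B3, B2–B4

Each bag holds 4 vertices, so the decomposition has width 3, which upper-bounds the treewidth. Conversely, {a, c, d, g} is a clique of size 4, and the vertices of any clique must share a bag in every tree decomposition; so some bag has ≥ 4 vertices and tw(G) ≥ 3. Hence tw(G) = 3 exactly.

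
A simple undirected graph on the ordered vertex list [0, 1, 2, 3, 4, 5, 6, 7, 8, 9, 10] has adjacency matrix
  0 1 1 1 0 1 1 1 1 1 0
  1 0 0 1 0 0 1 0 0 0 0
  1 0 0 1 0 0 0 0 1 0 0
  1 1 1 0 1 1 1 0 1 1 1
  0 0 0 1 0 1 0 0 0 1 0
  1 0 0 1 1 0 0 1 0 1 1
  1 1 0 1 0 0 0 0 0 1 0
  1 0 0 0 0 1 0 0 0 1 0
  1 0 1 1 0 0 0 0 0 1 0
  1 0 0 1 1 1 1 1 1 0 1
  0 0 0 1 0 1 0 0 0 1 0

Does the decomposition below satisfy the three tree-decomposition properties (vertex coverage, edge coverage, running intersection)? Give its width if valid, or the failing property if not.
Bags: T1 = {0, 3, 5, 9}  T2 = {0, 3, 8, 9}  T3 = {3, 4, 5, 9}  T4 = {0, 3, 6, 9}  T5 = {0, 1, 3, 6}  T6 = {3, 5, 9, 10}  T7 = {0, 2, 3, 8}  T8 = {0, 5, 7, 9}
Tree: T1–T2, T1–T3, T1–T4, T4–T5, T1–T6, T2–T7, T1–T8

Yes; width 3.

Vertex coverage: the bags together contain {0, 1, 2, 3, 4, 5, 6, 7, 8, 9, 10}, the full vertex set. Edge coverage: each edge of G has both endpoints in at least one bag. Running intersection: for every vertex, the bags containing it form a connected subtree. All three properties hold, so this is a valid tree decomposition of width max|bag| − 1 = 3, and hence tw(G) ≤ 3.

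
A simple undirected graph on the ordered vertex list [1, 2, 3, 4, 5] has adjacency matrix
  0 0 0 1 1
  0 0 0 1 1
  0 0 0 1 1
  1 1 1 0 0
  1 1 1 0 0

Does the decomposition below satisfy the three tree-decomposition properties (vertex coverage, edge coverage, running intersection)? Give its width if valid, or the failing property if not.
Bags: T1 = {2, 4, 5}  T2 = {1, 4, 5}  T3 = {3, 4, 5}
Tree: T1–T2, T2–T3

Checking the three conditions: (i) the bags cover all of {1, 2, 3, 4, 5}; (ii) for each edge, some bag contains both endpoints; (iii) the bags containing any fixed vertex form a subtree. All hold, so the decomposition is valid with width 3 − 1 = 2.

Yes; width 2.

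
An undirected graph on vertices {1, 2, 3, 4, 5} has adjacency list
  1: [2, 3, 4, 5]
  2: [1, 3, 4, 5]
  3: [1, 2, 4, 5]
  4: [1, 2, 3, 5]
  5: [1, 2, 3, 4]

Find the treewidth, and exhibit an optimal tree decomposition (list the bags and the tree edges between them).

With just one bag of size 5, the width is 5 − 1 = 4, so tw(G) ≤ 4. Conversely, {1, 2, 3, 4, 5} is a clique of size 5, and the vertices of any clique must share a bag in every tree decomposition; so some bag has ≥ 5 vertices and tw(G) ≥ 4. The upper and lower bounds meet at 4, so that is the treewidth.

Treewidth 4.
One optimal decomposition is:
Bags: B1 = {1, 2, 3, 4, 5}
Tree: (single bag)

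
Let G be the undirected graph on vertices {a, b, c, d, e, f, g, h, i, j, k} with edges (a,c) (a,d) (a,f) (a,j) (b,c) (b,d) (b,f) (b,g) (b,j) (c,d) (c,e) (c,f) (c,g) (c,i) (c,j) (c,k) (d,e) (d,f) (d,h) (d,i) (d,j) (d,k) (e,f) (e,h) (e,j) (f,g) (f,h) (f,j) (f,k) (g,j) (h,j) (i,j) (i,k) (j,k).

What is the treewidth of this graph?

A width-4 tree decomposition is:
Bags: B1 = {c, d, e, f, j}  B2 = {b, c, d, f, j}  B3 = {d, e, f, h, j}  B4 = {c, d, f, j, k}  B5 = {a, c, d, f, j}  B6 = {b, c, f, g, j}  B7 = {c, d, i, j, k}
Tree: B1–B2, B1–B3, B2–B4, B4–B5, B2–B6, B4–B7
The largest bag has 5 vertices, giving width 4; this decomposition certifies tw(G) ≤ 4. Conversely, {d, e, f, h, j} is a clique of size 5, and the vertices of any clique must share a bag in every tree decomposition; so some bag has ≥ 5 vertices and tw(G) ≥ 4. Hence tw(G) = 4 exactly.

4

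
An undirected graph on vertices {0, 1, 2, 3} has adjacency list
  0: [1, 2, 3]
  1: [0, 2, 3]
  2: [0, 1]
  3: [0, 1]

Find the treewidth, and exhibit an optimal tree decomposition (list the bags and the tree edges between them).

Treewidth 2.
One optimal decomposition is:
Bags: B1 = {0, 1, 3}  B2 = {0, 1, 2}
Tree: B1–B2

Every bag has size at most 3, so the width is 3 − 1 = 2 and tw(G) ≤ 2. Conversely, {0, 1, 2} is a clique of size 3, and the vertices of any clique must share a bag in every tree decomposition; so some bag has ≥ 3 vertices and tw(G) ≥ 2. Combining the bounds, tw(G) = 2.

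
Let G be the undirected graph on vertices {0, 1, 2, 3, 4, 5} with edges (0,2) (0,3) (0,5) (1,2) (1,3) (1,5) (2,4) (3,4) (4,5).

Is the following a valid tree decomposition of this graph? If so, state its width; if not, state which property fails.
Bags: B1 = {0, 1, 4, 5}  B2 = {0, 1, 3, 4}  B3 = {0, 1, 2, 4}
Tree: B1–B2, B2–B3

Yes; width 3.

Every vertex of G appears in some bag (union = {0, 1, 2, 3, 4, 5}); every edge is covered by a bag; and for each vertex v the set of bags containing v is connected in the bag tree. The decomposition is therefore valid. The largest bag has 4 vertices, so the width is 3.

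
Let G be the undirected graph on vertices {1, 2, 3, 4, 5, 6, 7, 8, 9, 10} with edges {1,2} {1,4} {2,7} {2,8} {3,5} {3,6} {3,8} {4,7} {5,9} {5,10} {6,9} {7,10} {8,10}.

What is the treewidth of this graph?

A width-2 tree decomposition is:
Bags: B1 = {3, 6, 9}  B2 = {3, 5, 9}  B3 = {3, 5, 8}  B4 = {5, 8, 10}  B5 = {2, 8, 10}  B6 = {2, 7, 10}  B7 = {1, 2, 7}  B8 = {1, 4, 7}
Tree: B1–B2, B2–B3, B3–B4, B4–B5, B5–B6, B6–B7, B7–B8
Each bag holds 3 vertices, so the decomposition has width 2, which upper-bounds the treewidth. The edges 6–9–5–3–6 form a cycle, so G is not a tree and its treewidth is at least 2. Combining the bounds, tw(G) = 2.

2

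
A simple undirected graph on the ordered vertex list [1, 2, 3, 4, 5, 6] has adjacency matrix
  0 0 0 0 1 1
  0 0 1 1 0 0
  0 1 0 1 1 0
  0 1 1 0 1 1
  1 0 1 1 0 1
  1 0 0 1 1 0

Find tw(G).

2

A width-2 tree decomposition is:
Bags: B1 = {4, 5, 6}  B2 = {3, 4, 5}  B3 = {2, 3, 4}  B4 = {1, 5, 6}
Tree: B1–B2, B2–B3, B1–B4
The largest bag has 3 vertices, giving width 2; this decomposition certifies tw(G) ≤ 2. On the other hand G contains the 3-clique {1, 5, 6}. A clique must lie in a single bag of any decomposition, so no decomposition can have width below 2. Hence tw(G) = 2 exactly.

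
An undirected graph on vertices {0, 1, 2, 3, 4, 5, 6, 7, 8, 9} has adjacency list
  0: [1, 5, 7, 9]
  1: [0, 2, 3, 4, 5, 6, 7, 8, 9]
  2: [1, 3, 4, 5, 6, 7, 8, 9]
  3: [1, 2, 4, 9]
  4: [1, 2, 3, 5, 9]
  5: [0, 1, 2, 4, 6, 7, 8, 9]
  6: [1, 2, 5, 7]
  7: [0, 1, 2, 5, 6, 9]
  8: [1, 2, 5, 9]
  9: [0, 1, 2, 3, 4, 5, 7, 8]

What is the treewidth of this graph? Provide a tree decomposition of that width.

Treewidth 4.
One optimal decomposition is:
Bags: B1 = {1, 2, 4, 5, 9}  B2 = {1, 2, 5, 7, 9}  B3 = {0, 1, 5, 7, 9}  B4 = {1, 2, 5, 8, 9}  B5 = {1, 2, 5, 6, 7}  B6 = {1, 2, 3, 4, 9}
Tree: B1–B2, B2–B3, B2–B4, B2–B5, B1–B6

Each bag holds 5 vertices, so the decomposition has width 4, which upper-bounds the treewidth. On the other hand G contains the 5-clique {0, 1, 5, 7, 9}. A clique must lie in a single bag of any decomposition, so no decomposition can have width below 4. Hence tw(G) = 4 exactly.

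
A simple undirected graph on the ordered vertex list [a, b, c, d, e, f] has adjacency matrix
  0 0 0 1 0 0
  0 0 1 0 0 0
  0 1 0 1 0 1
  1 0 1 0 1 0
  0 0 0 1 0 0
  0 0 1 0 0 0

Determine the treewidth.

1

A width-1 tree decomposition is:
Bags: B1 = {d, e}  B2 = {c, d}  B3 = {a, d}  B4 = {b, c}  B5 = {c, f}
Tree: B1–B2, B2–B3, B2–B4, B4–B5
The largest bag has 2 vertices, giving width 1; this decomposition certifies tw(G) ≤ 1. Any graph with an edge has treewidth ≥ 1, and G has the edge e–d. Combining the bounds, tw(G) = 1.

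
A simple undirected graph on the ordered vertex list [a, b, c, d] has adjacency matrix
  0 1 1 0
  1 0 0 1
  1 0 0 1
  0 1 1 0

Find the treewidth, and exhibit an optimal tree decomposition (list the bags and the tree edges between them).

Treewidth 2.
Bags: B1 = {a, b, d}  B2 = {a, c, d}
Tree: B1–B2

Every bag has size at most 3, so the width is 3 − 1 = 2 and tw(G) ≤ 2. Since d–b–a–c–d is a cycle in G, G is not acyclic. Forests are exactly the graphs of treewidth ≤ 1, so tw(G) ≥ 2. The upper and lower bounds meet at 2, so that is the treewidth.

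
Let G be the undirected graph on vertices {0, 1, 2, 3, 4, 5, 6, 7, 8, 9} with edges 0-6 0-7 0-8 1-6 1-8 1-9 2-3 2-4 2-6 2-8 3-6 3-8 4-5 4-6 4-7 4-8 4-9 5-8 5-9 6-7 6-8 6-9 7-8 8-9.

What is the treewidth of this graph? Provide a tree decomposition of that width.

Treewidth 3.
One optimal decomposition is:
Bags: B1 = {4, 6, 8, 9}  B2 = {1, 6, 8, 9}  B3 = {2, 4, 6, 8}  B4 = {4, 6, 7, 8}  B5 = {2, 3, 6, 8}  B6 = {0, 6, 7, 8}  B7 = {4, 5, 8, 9}
Tree: B1–B2, B1–B3, B3–B4, B3–B5, B4–B6, B1–B7

Every bag has size at most 4, so the width is 4 − 1 = 3 and tw(G) ≤ 3. On the other hand G contains the 4-clique {4, 5, 8, 9}. A clique must lie in a single bag of any decomposition, so no decomposition can have width below 3. Therefore the treewidth is 3.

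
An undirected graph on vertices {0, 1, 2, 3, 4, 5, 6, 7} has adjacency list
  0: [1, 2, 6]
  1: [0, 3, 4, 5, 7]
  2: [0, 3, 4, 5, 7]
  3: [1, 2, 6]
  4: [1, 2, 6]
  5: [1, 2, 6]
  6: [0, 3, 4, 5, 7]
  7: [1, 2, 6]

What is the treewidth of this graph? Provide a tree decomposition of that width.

Each bag holds 4 vertices, so the decomposition has width 3, which upper-bounds the treewidth. For the lower bound: the 4 vertex sets {2,3}, {0,1}, {6}, {5} are disjoint, each induces a connected subgraph, and every pair is joined by at least one edge of G. Contracting each set to a single vertex therefore yields K_{4} as a minor, and since treewidth is minor-monotone, tw(G) ≥ tw(K_{4}) = 3. The upper and lower bounds meet at 3, so that is the treewidth.

Treewidth 3.
One optimal decomposition is:
Bags: B1 = {1, 2, 3, 6}  B2 = {0, 1, 2, 6}  B3 = {1, 2, 5, 6}  B4 = {1, 2, 4, 6}  B5 = {1, 2, 6, 7}
Tree: B1–B2, B2–B3, B3–B4, B4–B5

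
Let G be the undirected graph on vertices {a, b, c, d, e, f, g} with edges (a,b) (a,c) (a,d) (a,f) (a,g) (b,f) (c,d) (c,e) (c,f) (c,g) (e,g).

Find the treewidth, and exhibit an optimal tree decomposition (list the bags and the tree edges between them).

The largest bag has 3 vertices, giving width 2; this decomposition certifies tw(G) ≤ 2. Conversely, {c, e, g} is a clique of size 3, and the vertices of any clique must share a bag in every tree decomposition; so some bag has ≥ 3 vertices and tw(G) ≥ 2. The upper and lower bounds meet at 2, so that is the treewidth.

Treewidth 2.
One optimal decomposition is:
Bags: B1 = {a, c, d}  B2 = {a, c, f}  B3 = {a, c, g}  B4 = {c, e, g}  B5 = {a, b, f}
Tree: B1–B2, B2–B3, B3–B4, B2–B5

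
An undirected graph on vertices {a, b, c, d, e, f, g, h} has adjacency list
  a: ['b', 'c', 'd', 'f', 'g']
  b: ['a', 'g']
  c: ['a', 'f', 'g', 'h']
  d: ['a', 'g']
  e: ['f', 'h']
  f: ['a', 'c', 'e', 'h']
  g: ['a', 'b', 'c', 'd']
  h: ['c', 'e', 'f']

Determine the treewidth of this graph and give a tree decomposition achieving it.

Treewidth 2.
One such decomposition:
Bags: B1 = {a, b, g}  B2 = {a, c, g}  B3 = {a, c, f}  B4 = {c, f, h}  B5 = {a, d, g}  B6 = {e, f, h}
Tree: B1–B2, B2–B3, B3–B4, B2–B5, B4–B6

Each bag holds 3 vertices, so the decomposition has width 2, which upper-bounds the treewidth. For the lower bound, the 3 vertices {e, f, h} are pairwise adjacent, and any tree decomposition puts a clique entirely inside one bag — forcing width ≥ 2. Therefore the treewidth is 2.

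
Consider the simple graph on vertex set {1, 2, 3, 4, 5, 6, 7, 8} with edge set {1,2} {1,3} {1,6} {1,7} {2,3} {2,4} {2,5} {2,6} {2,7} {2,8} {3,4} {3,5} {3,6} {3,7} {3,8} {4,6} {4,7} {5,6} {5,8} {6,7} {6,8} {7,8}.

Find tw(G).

4

A width-4 tree decomposition is:
Bags: B1 = {2, 3, 6, 7, 8}  B2 = {2, 3, 4, 6, 7}  B3 = {2, 3, 5, 6, 8}  B4 = {1, 2, 3, 6, 7}
Tree: B1–B2, B1–B3, B2–B4
The largest bag has 5 vertices, giving width 4; this decomposition certifies tw(G) ≤ 4. Conversely, {2, 3, 5, 6, 8} is a clique of size 5, and the vertices of any clique must share a bag in every tree decomposition; so some bag has ≥ 5 vertices and tw(G) ≥ 4. Hence tw(G) = 4 exactly.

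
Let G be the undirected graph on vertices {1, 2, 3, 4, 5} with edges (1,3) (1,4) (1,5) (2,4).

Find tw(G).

A width-1 tree decomposition is:
Bags: B1 = {2, 4}  B2 = {1, 4}  B3 = {1, 5}  B4 = {1, 3}
Tree: B1–B2, B2–B3, B2–B4
Each bag holds 2 vertices, so the decomposition has width 1, which upper-bounds the treewidth. Any graph with an edge has treewidth ≥ 1, and G has the edge 2–4. Therefore the treewidth is 1.

1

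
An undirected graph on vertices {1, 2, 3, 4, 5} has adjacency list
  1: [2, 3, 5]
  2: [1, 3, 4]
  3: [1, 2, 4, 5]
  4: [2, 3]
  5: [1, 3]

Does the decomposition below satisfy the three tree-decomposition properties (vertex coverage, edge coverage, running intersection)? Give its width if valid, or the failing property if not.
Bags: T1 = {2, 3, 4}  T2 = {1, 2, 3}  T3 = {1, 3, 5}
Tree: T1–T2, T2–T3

Yes; width 2.

Every vertex of G appears in some bag (union = {1, 2, 3, 4, 5}); every edge is covered by a bag; and for each vertex v the set of bags containing v is connected in the bag tree. The decomposition is therefore valid. The largest bag has 3 vertices, so the width is 2.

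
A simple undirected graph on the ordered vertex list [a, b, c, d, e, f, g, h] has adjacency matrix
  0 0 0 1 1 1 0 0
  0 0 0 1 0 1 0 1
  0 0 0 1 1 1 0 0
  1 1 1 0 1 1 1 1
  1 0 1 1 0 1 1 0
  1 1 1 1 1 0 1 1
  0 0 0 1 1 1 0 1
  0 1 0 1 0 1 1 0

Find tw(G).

A width-3 tree decomposition is:
Bags: B1 = {d, e, f, g}  B2 = {d, f, g, h}  B3 = {c, d, e, f}  B4 = {a, d, e, f}  B5 = {b, d, f, h}
Tree: B1–B2, B1–B3, B3–B4, B2–B5
The largest bag has 4 vertices, giving width 3; this decomposition certifies tw(G) ≤ 3. Conversely, {d, e, f, g} is a clique of size 4, and the vertices of any clique must share a bag in every tree decomposition; so some bag has ≥ 4 vertices and tw(G) ≥ 3. The upper and lower bounds meet at 3, so that is the treewidth.

3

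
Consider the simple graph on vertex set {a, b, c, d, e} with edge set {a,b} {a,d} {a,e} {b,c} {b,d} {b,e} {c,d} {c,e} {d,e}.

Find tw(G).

A width-3 tree decomposition is:
Bags: B1 = {a, b, d, e}  B2 = {b, c, d, e}
Tree: B1–B2
Every bag has size at most 4, so the width is 4 − 1 = 3 and tw(G) ≤ 3. On the other hand G contains the 4-clique {b, c, d, e}. A clique must lie in a single bag of any decomposition, so no decomposition can have width below 3. Hence tw(G) = 3 exactly.

3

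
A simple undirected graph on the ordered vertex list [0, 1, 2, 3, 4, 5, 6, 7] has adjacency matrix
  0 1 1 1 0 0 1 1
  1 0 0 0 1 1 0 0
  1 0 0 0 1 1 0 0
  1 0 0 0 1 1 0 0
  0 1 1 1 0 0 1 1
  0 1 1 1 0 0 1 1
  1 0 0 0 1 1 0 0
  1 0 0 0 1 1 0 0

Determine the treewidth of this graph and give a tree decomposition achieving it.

Treewidth 3.
Bags: B1 = {0, 1, 4, 5}  B2 = {0, 3, 4, 5}  B3 = {0, 2, 4, 5}  B4 = {0, 4, 5, 7}  B5 = {0, 4, 5, 6}
Tree: B1–B2, B2–B3, B3–B4, B4–B5

Each bag holds 4 vertices, so the decomposition has width 3, which upper-bounds the treewidth. For the lower bound: the 4 vertex sets {0,1}, {3,5}, {4}, {2} are disjoint, each induces a connected subgraph, and every pair is joined by at least one edge of G. Contracting each set to a single vertex therefore yields K_{4} as a minor, and since treewidth is minor-monotone, tw(G) ≥ tw(K_{4}) = 3. Combining the bounds, tw(G) = 3.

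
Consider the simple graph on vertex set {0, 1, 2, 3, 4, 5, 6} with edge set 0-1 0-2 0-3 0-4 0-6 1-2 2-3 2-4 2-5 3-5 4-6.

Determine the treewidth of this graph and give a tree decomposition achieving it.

Every bag has size at most 3, so the width is 3 − 1 = 2 and tw(G) ≤ 2. Conversely, {0, 1, 2} is a clique of size 3, and the vertices of any clique must share a bag in every tree decomposition; so some bag has ≥ 3 vertices and tw(G) ≥ 2. Combining the bounds, tw(G) = 2.

Treewidth 2.
Bags: B1 = {0, 2, 4}  B2 = {0, 2, 3}  B3 = {0, 4, 6}  B4 = {0, 1, 2}  B5 = {2, 3, 5}
Tree: B1–B2, B1–B3, B2–B4, B2–B5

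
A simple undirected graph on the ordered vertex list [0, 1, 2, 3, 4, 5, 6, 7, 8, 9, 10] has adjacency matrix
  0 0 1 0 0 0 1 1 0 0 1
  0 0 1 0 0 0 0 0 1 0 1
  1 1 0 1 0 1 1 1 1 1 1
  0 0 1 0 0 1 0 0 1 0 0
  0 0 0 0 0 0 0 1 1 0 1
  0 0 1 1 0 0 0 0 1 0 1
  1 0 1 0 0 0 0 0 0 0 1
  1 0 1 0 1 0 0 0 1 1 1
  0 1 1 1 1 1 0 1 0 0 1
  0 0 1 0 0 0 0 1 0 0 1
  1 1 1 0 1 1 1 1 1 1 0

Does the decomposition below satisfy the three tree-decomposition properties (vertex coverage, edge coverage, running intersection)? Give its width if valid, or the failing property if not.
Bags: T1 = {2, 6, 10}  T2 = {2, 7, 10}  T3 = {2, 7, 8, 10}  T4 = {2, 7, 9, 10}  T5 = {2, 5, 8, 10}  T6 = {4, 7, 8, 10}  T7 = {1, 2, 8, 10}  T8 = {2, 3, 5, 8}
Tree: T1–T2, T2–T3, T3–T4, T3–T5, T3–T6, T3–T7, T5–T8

A tree decomposition must satisfy three properties: every vertex lies in some bag; for every edge, both endpoints lie together in some bag; and for every vertex, the bags containing it form a connected subtree. Here vertex 0 appears in no bag, so the decomposition is invalid.

No — vertex 0 appears in no bag.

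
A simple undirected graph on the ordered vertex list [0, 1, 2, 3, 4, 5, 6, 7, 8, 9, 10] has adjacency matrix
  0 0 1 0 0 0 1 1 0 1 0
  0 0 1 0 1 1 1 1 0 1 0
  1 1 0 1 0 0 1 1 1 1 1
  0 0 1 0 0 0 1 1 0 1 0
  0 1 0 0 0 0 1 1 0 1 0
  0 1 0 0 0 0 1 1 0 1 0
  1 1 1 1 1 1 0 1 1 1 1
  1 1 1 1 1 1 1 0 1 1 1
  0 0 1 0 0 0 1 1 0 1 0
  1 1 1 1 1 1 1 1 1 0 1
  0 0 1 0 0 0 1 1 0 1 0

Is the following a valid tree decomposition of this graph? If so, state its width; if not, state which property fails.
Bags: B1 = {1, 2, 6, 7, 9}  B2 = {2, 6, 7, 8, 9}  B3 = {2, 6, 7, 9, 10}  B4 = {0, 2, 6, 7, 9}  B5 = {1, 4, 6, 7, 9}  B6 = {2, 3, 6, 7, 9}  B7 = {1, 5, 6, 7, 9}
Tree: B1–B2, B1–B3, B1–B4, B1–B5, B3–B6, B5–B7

Yes; width 4.

Every vertex of G appears in some bag (union = {0, 1, 2, 3, 4, 5, 6, 7, 8, 9, 10}); every edge is covered by a bag; and for each vertex v the set of bags containing v is connected in the bag tree. The decomposition is therefore valid. The largest bag has 5 vertices, so the width is 4.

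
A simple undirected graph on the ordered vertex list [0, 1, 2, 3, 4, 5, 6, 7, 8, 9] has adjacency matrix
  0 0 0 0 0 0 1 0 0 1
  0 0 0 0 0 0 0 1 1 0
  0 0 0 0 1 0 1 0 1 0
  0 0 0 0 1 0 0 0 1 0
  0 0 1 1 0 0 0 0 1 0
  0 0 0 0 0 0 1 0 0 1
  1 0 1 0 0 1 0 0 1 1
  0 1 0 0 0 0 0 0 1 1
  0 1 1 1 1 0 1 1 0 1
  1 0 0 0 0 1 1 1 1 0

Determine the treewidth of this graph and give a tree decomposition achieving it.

Treewidth 2.
One optimal decomposition is:
Bags: B1 = {5, 6, 9}  B2 = {6, 8, 9}  B3 = {7, 8, 9}  B4 = {2, 6, 8}  B5 = {0, 6, 9}  B6 = {2, 4, 8}  B7 = {1, 7, 8}  B8 = {3, 4, 8}
Tree: B1–B2, B2–B3, B2–B4, B2–B5, B4–B6, B3–B7, B6–B8

Every bag has size at most 3, so the width is 3 − 1 = 2 and tw(G) ≤ 2. For the lower bound, the 3 vertices {0, 6, 9} are pairwise adjacent, and any tree decomposition puts a clique entirely inside one bag — forcing width ≥ 2. Hence tw(G) = 2 exactly.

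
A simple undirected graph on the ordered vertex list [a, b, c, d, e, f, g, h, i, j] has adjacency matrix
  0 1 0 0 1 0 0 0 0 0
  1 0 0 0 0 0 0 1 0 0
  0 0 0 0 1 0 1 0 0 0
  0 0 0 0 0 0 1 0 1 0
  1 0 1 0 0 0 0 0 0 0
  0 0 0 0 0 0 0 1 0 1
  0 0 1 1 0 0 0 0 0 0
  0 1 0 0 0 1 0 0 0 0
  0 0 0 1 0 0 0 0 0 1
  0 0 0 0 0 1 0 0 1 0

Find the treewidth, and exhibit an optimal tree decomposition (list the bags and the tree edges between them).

The largest bag has 3 vertices, giving width 2; this decomposition certifies tw(G) ≤ 2. The edges a–b–h–f–j–i–d–g–c–e–a form a cycle, so G is not a tree and its treewidth is at least 2. Hence tw(G) = 2 exactly.

Treewidth 2.
One such decomposition:
Bags: B1 = {a, b, h}  B2 = {a, f, h}  B3 = {a, f, j}  B4 = {a, i, j}  B5 = {a, d, i}  B6 = {a, d, g}  B7 = {a, c, g}  B8 = {a, c, e}
Tree: B1–B2, B2–B3, B3–B4, B4–B5, B5–B6, B6–B7, B7–B8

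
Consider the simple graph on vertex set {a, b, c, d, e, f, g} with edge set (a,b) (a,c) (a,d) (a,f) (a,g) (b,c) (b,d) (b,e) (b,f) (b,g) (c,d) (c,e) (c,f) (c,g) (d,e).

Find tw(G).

A width-3 tree decomposition is:
Bags: B1 = {a, b, c, f}  B2 = {a, b, c, d}  B3 = {b, c, d, e}  B4 = {a, b, c, g}
Tree: B1–B2, B2–B3, B2–B4
Every bag has size at most 4, so the width is 4 − 1 = 3 and tw(G) ≤ 3. For the lower bound, the 4 vertices {b, c, d, e} are pairwise adjacent, and any tree decomposition puts a clique entirely inside one bag — forcing width ≥ 3. Combining the bounds, tw(G) = 3.

3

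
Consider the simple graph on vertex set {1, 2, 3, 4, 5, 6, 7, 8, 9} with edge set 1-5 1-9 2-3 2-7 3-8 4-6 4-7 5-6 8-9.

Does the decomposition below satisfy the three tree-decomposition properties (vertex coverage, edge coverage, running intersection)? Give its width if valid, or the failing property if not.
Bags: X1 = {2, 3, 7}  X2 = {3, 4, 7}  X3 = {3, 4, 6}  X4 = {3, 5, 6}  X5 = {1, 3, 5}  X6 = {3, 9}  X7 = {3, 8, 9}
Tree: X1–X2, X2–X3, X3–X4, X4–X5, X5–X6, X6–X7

No — edge (1,9) lies in no bag.

A tree decomposition must satisfy three properties: every vertex lies in some bag; for every edge, both endpoints lie together in some bag; and for every vertex, the bags containing it form a connected subtree. Here edge (1,9) lies in no bag, so the decomposition is invalid.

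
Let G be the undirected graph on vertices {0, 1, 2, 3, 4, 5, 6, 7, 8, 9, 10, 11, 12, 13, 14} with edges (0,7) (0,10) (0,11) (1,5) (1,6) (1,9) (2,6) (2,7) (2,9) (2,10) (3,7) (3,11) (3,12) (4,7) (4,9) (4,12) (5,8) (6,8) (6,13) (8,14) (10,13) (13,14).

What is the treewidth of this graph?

3

A width-3 tree decomposition is:
Bags: B1 = {0, 3, 11, 12}  B2 = {0, 3, 7, 12}  B3 = {0, 4, 7, 12}  B4 = {0, 4, 7, 10}  B5 = {2, 4, 7, 10}  B6 = {2, 4, 9, 10}  B7 = {2, 9, 10, 13}  B8 = {2, 6, 9, 13}  B9 = {1, 6, 9, 13}  B10 = {1, 6, 13, 14}  B11 = {1, 6, 8, 14}  B12 = {1, 5, 8, 14}
Tree: B1–B2, B2–B3, B3–B4, B4–B5, B5–B6, B6–B7, B7–B8, B8–B9, B9–B10, B10–B11, B11–B12
The largest bag has 4 vertices, giving width 3; this decomposition certifies tw(G) ≤ 3. For the lower bound: the 4 vertex sets {3,11,12}, {0}, {7}, {2,4,9,10} are disjoint, each induces a connected subgraph, and every pair is joined by at least one edge of G. Contracting each set to a single vertex therefore yields K_{4} as a minor, and since treewidth is minor-monotone, tw(G) ≥ tw(K_{4}) = 3. The upper and lower bounds meet at 3, so that is the treewidth.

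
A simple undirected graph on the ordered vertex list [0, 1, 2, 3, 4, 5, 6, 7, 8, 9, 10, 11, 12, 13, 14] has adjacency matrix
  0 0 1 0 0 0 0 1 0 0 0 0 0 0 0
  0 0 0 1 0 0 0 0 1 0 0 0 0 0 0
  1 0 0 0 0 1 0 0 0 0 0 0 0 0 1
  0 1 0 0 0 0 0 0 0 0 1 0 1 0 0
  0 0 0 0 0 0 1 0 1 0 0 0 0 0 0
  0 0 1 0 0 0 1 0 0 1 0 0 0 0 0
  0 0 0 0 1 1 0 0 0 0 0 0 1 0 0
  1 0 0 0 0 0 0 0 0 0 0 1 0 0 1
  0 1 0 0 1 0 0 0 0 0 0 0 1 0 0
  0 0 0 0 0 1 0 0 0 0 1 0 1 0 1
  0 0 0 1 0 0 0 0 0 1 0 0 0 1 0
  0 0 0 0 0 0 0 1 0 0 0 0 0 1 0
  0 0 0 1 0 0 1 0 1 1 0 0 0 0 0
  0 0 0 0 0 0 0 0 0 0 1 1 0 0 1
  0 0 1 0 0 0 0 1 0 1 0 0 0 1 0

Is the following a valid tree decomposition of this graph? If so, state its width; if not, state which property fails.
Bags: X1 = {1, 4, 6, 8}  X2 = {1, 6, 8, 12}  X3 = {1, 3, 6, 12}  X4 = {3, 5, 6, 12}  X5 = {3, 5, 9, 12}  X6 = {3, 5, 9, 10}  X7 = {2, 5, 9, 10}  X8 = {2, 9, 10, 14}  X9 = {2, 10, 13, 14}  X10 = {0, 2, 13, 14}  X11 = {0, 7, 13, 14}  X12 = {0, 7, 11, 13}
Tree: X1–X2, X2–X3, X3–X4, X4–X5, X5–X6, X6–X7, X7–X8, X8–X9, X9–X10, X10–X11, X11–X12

Yes; width 3.

Checking the three conditions: (i) the bags cover all of {0, 1, 2, 3, 4, 5, 6, 7, 8, 9, 10, 11, 12, 13, 14}; (ii) for each edge, some bag contains both endpoints; (iii) the bags containing any fixed vertex form a subtree. All hold, so the decomposition is valid with width 4 − 1 = 3.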